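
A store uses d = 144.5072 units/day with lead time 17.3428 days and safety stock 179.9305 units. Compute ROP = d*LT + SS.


d*LT = 144.5072 * 17.3428 = 2506.1595
ROP = 2506.1595 + 179.9305 = 2686.0900

2686.0900 units


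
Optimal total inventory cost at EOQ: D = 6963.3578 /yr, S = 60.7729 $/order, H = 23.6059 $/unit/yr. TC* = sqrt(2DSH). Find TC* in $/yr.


2*D*S*H = 19979252.2746
TC* = sqrt(19979252.2746) = 4469.8157

4469.8157 $/yr


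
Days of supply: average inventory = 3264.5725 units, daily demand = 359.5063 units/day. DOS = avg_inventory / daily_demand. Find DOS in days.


DOS = 3264.5725 / 359.5063 = 9.0807

9.0807 days


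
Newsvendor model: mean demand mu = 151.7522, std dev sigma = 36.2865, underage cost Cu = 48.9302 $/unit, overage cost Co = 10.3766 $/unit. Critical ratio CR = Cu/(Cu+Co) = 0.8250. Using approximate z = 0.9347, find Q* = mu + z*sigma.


CR = Cu/(Cu+Co) = 48.9302/(48.9302+10.3766) = 0.8250
z = 0.9347
Q* = 151.7522 + 0.9347 * 36.2865 = 185.6692

185.6692 units


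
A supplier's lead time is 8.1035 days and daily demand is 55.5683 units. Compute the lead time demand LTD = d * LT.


LTD = 55.5683 * 8.1035 = 450.2977

450.2977 units


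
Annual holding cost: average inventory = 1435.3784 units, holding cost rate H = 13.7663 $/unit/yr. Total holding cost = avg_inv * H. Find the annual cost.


Cost = 1435.3784 * 13.7663 = 19759.8497

19759.8497 $/yr


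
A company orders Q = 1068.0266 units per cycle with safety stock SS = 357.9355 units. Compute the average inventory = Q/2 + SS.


Q/2 = 534.0133
Avg = 534.0133 + 357.9355 = 891.9488

891.9488 units


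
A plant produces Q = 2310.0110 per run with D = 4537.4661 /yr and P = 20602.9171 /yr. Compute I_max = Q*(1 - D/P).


D/P = 0.2202
1 - D/P = 0.7798
I_max = 2310.0110 * 0.7798 = 1801.2677

1801.2677 units


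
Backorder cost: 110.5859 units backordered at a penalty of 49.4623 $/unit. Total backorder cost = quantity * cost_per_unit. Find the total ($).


Total = 110.5859 * 49.4623 = 5469.8330

5469.8330 $


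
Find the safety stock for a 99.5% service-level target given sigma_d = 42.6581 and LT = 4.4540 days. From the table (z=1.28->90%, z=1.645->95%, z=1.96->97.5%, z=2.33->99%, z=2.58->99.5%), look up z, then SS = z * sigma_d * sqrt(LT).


From the table, SL = 99.5% corresponds to z = 2.58
sqrt(LT) = sqrt(4.4540) = 2.1105
SS = 2.58 * 42.6581 * 2.1105 = 232.2717

232.2717 units


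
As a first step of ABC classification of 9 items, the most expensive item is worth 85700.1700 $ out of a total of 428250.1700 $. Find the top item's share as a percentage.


Top item = 85700.1700
Total = 428250.1700
Percentage = 85700.1700 / 428250.1700 * 100 = 20.0117

20.0117%


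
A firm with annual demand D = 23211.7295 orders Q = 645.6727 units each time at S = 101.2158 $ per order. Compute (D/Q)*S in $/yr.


Number of orders = D/Q = 35.9497
Cost = 35.9497 * 101.2158 = 3638.6760

3638.6760 $/yr


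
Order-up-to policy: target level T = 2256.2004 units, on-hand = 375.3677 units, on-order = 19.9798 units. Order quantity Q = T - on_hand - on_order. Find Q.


Inventory position = OH + OO = 375.3677 + 19.9798 = 395.3475
Q = 2256.2004 - 395.3475 = 1860.8529

1860.8529 units


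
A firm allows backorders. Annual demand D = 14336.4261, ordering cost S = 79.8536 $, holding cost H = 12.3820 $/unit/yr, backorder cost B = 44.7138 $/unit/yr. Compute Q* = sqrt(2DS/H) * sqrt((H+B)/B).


sqrt(2DS/H) = 430.0187
sqrt((H+B)/B) = 1.1300
Q* = 430.0187 * 1.1300 = 485.9243

485.9243 units


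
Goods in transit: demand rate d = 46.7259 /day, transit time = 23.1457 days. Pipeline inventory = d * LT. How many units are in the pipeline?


Pipeline = 46.7259 * 23.1457 = 1081.5037

1081.5037 units


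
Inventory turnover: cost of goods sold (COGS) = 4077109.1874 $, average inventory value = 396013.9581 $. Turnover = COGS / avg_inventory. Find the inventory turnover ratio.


Turnover = 4077109.1874 / 396013.9581 = 10.2954

10.2954


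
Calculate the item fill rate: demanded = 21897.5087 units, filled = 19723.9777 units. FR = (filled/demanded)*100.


FR = 19723.9777 / 21897.5087 * 100 = 90.0741

90.0741%


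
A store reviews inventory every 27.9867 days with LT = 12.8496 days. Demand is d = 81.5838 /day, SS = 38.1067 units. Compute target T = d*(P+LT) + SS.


P + LT = 40.8363
d*(P+LT) = 81.5838 * 40.8363 = 3331.5805
T = 3331.5805 + 38.1067 = 3369.6872

3369.6872 units


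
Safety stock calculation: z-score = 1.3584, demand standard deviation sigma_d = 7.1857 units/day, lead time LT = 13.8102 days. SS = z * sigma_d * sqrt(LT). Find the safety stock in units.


sqrt(LT) = sqrt(13.8102) = 3.7162
SS = 1.3584 * 7.1857 * 3.7162 = 36.2741

36.2741 units


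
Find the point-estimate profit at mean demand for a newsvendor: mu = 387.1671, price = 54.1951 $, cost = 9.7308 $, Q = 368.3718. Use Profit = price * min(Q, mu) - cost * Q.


Sales at mu = min(368.3718, 387.1671) = 368.3718
Revenue = 54.1951 * 368.3718 = 19963.9465
Total cost = 9.7308 * 368.3718 = 3584.5523
Profit = 19963.9465 - 3584.5523 = 16379.3942

16379.3942 $


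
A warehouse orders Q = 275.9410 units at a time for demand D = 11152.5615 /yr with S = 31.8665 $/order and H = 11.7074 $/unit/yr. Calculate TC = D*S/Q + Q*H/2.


Ordering cost = D*S/Q = 1287.9315
Holding cost = Q*H/2 = 1615.2758
TC = 1287.9315 + 1615.2758 = 2903.2073

2903.2073 $/yr


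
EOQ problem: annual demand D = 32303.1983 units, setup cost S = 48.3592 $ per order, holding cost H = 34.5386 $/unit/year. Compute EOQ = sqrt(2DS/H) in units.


2*D*S = 2 * 32303.1983 * 48.3592 = 3124313.6545
2*D*S/H = 90458.6073
EOQ = sqrt(90458.6073) = 300.7634

300.7634 units


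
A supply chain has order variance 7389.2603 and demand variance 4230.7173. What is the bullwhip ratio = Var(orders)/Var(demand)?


BW = 7389.2603 / 4230.7173 = 1.7466

1.7466


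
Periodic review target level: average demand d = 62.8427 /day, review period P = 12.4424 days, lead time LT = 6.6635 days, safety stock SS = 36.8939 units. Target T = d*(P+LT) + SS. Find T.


P + LT = 19.1059
d*(P+LT) = 62.8427 * 19.1059 = 1200.6663
T = 1200.6663 + 36.8939 = 1237.5602

1237.5602 units


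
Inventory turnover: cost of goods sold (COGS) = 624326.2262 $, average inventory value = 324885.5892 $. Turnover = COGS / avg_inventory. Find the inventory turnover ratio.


Turnover = 624326.2262 / 324885.5892 = 1.9217

1.9217


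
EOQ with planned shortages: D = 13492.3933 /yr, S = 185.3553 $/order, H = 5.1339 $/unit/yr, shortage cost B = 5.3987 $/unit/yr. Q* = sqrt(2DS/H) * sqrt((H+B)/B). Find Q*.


sqrt(2DS/H) = 987.0481
sqrt((H+B)/B) = 1.3968
Q* = 987.0481 * 1.3968 = 1378.6737

1378.6737 units


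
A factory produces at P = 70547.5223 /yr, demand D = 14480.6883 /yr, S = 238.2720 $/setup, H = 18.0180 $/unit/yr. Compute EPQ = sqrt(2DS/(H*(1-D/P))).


1 - D/P = 1 - 0.2053 = 0.7947
H*(1-D/P) = 14.3196
2DS = 6900685.1252
EPQ = sqrt(481904.9211) = 694.1937

694.1937 units


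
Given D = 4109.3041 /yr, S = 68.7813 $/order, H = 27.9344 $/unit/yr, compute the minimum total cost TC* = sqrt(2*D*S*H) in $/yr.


2*D*S*H = 15790940.7751
TC* = sqrt(15790940.7751) = 3973.7817

3973.7817 $/yr


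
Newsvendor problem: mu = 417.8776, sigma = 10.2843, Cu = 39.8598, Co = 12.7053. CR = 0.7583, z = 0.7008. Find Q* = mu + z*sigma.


CR = Cu/(Cu+Co) = 39.8598/(39.8598+12.7053) = 0.7583
z = 0.7008
Q* = 417.8776 + 0.7008 * 10.2843 = 425.0848

425.0848 units


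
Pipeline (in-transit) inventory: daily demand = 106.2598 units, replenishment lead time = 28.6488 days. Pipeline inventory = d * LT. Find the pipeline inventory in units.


Pipeline = 106.2598 * 28.6488 = 3044.2158

3044.2158 units


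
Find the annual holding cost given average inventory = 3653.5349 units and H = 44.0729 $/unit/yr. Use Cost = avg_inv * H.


Cost = 3653.5349 * 44.0729 = 161021.8783

161021.8783 $/yr


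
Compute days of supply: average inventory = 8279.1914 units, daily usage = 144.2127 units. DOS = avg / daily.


DOS = 8279.1914 / 144.2127 = 57.4096

57.4096 days


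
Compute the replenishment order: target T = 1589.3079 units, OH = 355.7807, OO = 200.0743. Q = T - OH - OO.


Inventory position = OH + OO = 355.7807 + 200.0743 = 555.8550
Q = 1589.3079 - 555.8550 = 1033.4529

1033.4529 units


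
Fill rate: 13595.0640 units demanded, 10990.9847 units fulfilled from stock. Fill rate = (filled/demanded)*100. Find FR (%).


FR = 10990.9847 / 13595.0640 * 100 = 80.8454

80.8454%


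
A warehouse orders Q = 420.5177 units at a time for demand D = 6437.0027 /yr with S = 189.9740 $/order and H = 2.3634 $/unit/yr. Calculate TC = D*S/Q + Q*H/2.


Ordering cost = D*S/Q = 2907.9945
Holding cost = Q*H/2 = 496.9258
TC = 2907.9945 + 496.9258 = 3404.9202

3404.9202 $/yr


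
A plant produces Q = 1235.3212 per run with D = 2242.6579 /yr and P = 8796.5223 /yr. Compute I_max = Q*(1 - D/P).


D/P = 0.2549
1 - D/P = 0.7451
I_max = 1235.3212 * 0.7451 = 920.3782

920.3782 units


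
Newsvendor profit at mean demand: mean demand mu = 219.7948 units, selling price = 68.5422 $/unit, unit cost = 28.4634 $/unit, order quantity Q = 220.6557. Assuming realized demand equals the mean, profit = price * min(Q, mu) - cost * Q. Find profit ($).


Sales at mu = min(220.6557, 219.7948) = 219.7948
Revenue = 68.5422 * 219.7948 = 15065.2191
Total cost = 28.4634 * 220.6557 = 6280.6115
Profit = 15065.2191 - 6280.6115 = 8784.6077

8784.6077 $


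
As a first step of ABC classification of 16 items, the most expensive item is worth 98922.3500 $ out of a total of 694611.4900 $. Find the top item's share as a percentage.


Top item = 98922.3500
Total = 694611.4900
Percentage = 98922.3500 / 694611.4900 * 100 = 14.2414

14.2414%


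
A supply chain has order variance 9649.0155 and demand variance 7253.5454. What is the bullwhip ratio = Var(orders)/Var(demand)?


BW = 9649.0155 / 7253.5454 = 1.3302

1.3302


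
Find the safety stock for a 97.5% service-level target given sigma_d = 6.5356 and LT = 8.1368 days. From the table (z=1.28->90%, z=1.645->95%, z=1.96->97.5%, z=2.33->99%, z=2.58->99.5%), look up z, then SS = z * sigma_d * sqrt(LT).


From the table, SL = 97.5% corresponds to z = 1.96
sqrt(LT) = sqrt(8.1368) = 2.8525
SS = 1.96 * 6.5356 * 2.8525 = 36.5400

36.5400 units


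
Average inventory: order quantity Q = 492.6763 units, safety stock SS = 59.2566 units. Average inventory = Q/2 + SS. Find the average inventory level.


Q/2 = 246.3382
Avg = 246.3382 + 59.2566 = 305.5948

305.5948 units


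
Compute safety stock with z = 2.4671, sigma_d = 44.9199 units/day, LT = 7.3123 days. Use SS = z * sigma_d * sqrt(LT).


sqrt(LT) = sqrt(7.3123) = 2.7041
SS = 2.4671 * 44.9199 * 2.7041 = 299.6764

299.6764 units


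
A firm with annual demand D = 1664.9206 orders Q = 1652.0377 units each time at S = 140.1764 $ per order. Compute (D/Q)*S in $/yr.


Number of orders = D/Q = 1.0078
Cost = 1.0078 * 140.1764 = 141.2695

141.2695 $/yr


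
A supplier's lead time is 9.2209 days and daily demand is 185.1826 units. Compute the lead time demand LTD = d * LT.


LTD = 185.1826 * 9.2209 = 1707.5502

1707.5502 units


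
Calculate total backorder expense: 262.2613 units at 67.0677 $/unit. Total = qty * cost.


Total = 262.2613 * 67.0677 = 17589.2622

17589.2622 $


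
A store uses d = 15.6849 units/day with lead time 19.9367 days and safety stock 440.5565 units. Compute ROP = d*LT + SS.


d*LT = 15.6849 * 19.9367 = 312.7051
ROP = 312.7051 + 440.5565 = 753.2616

753.2616 units


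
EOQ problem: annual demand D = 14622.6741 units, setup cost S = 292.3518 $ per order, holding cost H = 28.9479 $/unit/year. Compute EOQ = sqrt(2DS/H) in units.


2*D*S = 2 * 14622.6741 * 292.3518 = 8549930.1879
2*D*S/H = 295355.8009
EOQ = sqrt(295355.8009) = 543.4665

543.4665 units


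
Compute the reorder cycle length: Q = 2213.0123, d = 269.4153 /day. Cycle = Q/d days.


Cycle = 2213.0123 / 269.4153 = 8.2141

8.2141 days


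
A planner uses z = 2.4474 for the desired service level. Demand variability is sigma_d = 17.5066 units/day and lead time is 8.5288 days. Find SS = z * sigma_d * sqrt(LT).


sqrt(LT) = sqrt(8.5288) = 2.9204
SS = 2.4474 * 17.5066 * 2.9204 = 125.1269

125.1269 units


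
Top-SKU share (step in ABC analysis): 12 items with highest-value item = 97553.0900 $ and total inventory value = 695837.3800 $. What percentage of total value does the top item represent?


Top item = 97553.0900
Total = 695837.3800
Percentage = 97553.0900 / 695837.3800 * 100 = 14.0195

14.0195%


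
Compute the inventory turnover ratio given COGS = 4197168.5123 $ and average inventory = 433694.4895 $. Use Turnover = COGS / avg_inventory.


Turnover = 4197168.5123 / 433694.4895 = 9.6777

9.6777


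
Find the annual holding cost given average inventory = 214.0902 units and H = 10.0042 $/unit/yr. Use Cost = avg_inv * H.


Cost = 214.0902 * 10.0042 = 2141.8012

2141.8012 $/yr


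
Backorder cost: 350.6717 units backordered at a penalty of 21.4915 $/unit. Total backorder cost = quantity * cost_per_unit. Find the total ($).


Total = 350.6717 * 21.4915 = 7536.4608

7536.4608 $


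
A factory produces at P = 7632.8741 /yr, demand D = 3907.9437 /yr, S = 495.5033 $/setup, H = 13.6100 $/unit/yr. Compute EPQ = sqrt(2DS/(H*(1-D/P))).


1 - D/P = 1 - 0.5120 = 0.4880
H*(1-D/P) = 6.6418
2DS = 3872797.9991
EPQ = sqrt(583091.4276) = 763.6042

763.6042 units


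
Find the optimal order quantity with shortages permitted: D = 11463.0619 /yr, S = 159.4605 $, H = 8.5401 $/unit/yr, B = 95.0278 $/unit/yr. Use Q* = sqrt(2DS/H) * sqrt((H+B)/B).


sqrt(2DS/H) = 654.2751
sqrt((H+B)/B) = 1.0440
Q* = 654.2751 * 1.0440 = 683.0424

683.0424 units


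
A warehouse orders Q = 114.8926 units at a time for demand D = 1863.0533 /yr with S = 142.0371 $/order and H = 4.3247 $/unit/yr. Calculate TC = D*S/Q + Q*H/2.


Ordering cost = D*S/Q = 2303.2179
Holding cost = Q*H/2 = 248.4380
TC = 2303.2179 + 248.4380 = 2551.6559

2551.6559 $/yr


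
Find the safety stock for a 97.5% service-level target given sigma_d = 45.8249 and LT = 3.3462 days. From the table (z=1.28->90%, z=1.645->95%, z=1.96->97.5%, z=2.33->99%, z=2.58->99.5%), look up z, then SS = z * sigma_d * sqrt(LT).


From the table, SL = 97.5% corresponds to z = 1.96
sqrt(LT) = sqrt(3.3462) = 1.8293
SS = 1.96 * 45.8249 * 1.8293 = 164.2985

164.2985 units


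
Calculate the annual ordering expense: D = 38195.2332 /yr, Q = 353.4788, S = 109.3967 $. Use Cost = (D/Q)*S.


Number of orders = D/Q = 108.0552
Cost = 108.0552 * 109.3967 = 11820.8856

11820.8856 $/yr


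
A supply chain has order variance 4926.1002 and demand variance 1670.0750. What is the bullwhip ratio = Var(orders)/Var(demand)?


BW = 4926.1002 / 1670.0750 = 2.9496

2.9496


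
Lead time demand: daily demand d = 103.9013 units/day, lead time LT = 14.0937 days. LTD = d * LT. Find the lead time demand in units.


LTD = 103.9013 * 14.0937 = 1464.3538

1464.3538 units


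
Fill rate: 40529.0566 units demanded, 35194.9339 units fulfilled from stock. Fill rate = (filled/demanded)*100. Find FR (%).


FR = 35194.9339 / 40529.0566 * 100 = 86.8388

86.8388%


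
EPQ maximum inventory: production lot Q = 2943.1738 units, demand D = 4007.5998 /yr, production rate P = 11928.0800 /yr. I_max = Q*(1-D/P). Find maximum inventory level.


D/P = 0.3360
1 - D/P = 0.6640
I_max = 2943.1738 * 0.6640 = 1954.3254

1954.3254 units


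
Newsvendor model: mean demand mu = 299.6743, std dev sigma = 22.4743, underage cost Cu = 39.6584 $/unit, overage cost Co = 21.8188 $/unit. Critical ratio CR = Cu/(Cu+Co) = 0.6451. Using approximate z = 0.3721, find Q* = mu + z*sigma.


CR = Cu/(Cu+Co) = 39.6584/(39.6584+21.8188) = 0.6451
z = 0.3721
Q* = 299.6743 + 0.3721 * 22.4743 = 308.0370

308.0370 units


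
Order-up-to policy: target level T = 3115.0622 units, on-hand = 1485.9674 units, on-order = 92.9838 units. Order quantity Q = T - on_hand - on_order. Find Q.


Inventory position = OH + OO = 1485.9674 + 92.9838 = 1578.9512
Q = 3115.0622 - 1578.9512 = 1536.1110

1536.1110 units


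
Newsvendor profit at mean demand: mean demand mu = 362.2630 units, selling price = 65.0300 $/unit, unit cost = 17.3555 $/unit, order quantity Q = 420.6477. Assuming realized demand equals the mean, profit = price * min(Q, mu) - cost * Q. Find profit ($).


Sales at mu = min(420.6477, 362.2630) = 362.2630
Revenue = 65.0300 * 362.2630 = 23557.9629
Total cost = 17.3555 * 420.6477 = 7300.5512
Profit = 23557.9629 - 7300.5512 = 16257.4117

16257.4117 $


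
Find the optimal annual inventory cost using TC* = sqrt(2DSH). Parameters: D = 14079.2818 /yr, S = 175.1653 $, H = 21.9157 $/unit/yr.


2*D*S*H = 108097069.6992
TC* = sqrt(108097069.6992) = 10396.9741

10396.9741 $/yr


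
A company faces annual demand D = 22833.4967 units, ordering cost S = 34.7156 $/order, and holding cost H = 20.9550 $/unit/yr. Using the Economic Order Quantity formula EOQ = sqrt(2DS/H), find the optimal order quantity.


2*D*S = 2 * 22833.4967 * 34.7156 = 1585357.0761
2*D*S/H = 75655.3126
EOQ = sqrt(75655.3126) = 275.0551

275.0551 units


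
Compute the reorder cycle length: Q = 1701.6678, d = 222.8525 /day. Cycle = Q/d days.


Cycle = 1701.6678 / 222.8525 = 7.6358

7.6358 days


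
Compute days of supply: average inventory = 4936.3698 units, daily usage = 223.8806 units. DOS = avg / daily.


DOS = 4936.3698 / 223.8806 = 22.0491

22.0491 days


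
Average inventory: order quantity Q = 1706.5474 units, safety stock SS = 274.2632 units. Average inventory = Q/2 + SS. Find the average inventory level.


Q/2 = 853.2737
Avg = 853.2737 + 274.2632 = 1127.5369

1127.5369 units


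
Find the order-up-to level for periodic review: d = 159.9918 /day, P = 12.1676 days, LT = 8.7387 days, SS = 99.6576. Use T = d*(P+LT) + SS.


P + LT = 20.9063
d*(P+LT) = 159.9918 * 20.9063 = 3344.8366
T = 3344.8366 + 99.6576 = 3444.4942

3444.4942 units


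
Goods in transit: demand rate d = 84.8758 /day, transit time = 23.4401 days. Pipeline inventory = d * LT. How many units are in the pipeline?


Pipeline = 84.8758 * 23.4401 = 1989.4972

1989.4972 units


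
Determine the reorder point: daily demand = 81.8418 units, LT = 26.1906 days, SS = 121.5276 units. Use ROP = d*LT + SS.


d*LT = 81.8418 * 26.1906 = 2143.4858
ROP = 2143.4858 + 121.5276 = 2265.0134

2265.0134 units


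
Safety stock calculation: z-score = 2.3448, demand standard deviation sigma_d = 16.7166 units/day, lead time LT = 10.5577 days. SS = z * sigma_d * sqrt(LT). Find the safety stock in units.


sqrt(LT) = sqrt(10.5577) = 3.2493
SS = 2.3448 * 16.7166 * 3.2493 = 127.3616

127.3616 units


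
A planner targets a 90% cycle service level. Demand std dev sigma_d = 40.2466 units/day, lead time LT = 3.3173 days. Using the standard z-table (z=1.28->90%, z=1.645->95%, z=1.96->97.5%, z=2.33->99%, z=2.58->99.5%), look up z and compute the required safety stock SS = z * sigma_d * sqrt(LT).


From the table, SL = 90% corresponds to z = 1.28
sqrt(LT) = sqrt(3.3173) = 1.8213
SS = 1.28 * 40.2466 * 1.8213 = 93.8278

93.8278 units


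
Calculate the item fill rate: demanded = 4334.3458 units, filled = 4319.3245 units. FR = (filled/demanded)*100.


FR = 4319.3245 / 4334.3458 * 100 = 99.6534

99.6534%


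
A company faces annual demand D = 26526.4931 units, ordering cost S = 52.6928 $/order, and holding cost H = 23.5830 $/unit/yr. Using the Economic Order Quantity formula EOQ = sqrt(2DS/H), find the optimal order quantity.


2*D*S = 2 * 26526.4931 * 52.6928 = 2795510.3912
2*D*S/H = 118539.2186
EOQ = sqrt(118539.2186) = 344.2952

344.2952 units


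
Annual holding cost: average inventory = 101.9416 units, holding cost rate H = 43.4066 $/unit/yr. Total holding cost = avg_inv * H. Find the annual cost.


Cost = 101.9416 * 43.4066 = 4424.9383

4424.9383 $/yr


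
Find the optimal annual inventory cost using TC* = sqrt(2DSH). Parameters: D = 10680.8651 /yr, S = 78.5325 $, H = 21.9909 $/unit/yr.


2*D*S*H = 36891715.6228
TC* = sqrt(36891715.6228) = 6073.8551

6073.8551 $/yr


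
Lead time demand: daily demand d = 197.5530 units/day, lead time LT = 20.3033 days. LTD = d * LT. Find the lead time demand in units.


LTD = 197.5530 * 20.3033 = 4010.9778

4010.9778 units


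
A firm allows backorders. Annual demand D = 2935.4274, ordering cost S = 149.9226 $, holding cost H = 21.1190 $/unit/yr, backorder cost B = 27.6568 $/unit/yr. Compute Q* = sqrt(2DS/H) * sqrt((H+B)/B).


sqrt(2DS/H) = 204.1491
sqrt((H+B)/B) = 1.3280
Q* = 204.1491 * 1.3280 = 271.1120

271.1120 units


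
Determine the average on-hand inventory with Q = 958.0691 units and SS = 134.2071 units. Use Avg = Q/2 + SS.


Q/2 = 479.0346
Avg = 479.0346 + 134.2071 = 613.2417

613.2417 units


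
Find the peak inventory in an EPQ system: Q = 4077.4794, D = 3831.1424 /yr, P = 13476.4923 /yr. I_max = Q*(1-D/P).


D/P = 0.2843
1 - D/P = 0.7157
I_max = 4077.4794 * 0.7157 = 2918.3199

2918.3199 units


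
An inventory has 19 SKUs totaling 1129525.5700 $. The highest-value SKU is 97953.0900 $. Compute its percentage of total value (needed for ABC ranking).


Top item = 97953.0900
Total = 1129525.5700
Percentage = 97953.0900 / 1129525.5700 * 100 = 8.6721

8.6721%


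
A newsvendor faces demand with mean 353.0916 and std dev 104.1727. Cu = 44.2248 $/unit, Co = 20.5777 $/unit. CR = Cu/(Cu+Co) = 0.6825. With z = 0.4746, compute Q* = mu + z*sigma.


CR = Cu/(Cu+Co) = 44.2248/(44.2248+20.5777) = 0.6825
z = 0.4746
Q* = 353.0916 + 0.4746 * 104.1727 = 402.5320

402.5320 units


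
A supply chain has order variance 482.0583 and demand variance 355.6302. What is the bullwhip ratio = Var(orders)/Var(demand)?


BW = 482.0583 / 355.6302 = 1.3555

1.3555


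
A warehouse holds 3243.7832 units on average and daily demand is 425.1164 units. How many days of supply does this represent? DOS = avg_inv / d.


DOS = 3243.7832 / 425.1164 = 7.6303

7.6303 days


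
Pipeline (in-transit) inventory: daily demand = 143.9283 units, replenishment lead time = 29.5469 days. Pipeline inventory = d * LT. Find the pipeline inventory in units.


Pipeline = 143.9283 * 29.5469 = 4252.6351

4252.6351 units


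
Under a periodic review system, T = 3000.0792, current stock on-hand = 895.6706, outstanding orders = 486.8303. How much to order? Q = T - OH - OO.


Inventory position = OH + OO = 895.6706 + 486.8303 = 1382.5009
Q = 3000.0792 - 1382.5009 = 1617.5783

1617.5783 units


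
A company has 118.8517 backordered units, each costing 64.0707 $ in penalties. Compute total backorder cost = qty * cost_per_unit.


Total = 118.8517 * 64.0707 = 7614.9116

7614.9116 $


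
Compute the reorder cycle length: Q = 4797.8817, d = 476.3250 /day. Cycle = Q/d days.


Cycle = 4797.8817 / 476.3250 = 10.0727

10.0727 days


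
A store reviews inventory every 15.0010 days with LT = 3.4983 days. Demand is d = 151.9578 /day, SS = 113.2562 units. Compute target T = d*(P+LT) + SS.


P + LT = 18.4993
d*(P+LT) = 151.9578 * 18.4993 = 2811.1129
T = 2811.1129 + 113.2562 = 2924.3691

2924.3691 units


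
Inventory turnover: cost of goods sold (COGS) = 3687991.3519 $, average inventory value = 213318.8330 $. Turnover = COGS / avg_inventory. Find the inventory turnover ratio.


Turnover = 3687991.3519 / 213318.8330 = 17.2886

17.2886


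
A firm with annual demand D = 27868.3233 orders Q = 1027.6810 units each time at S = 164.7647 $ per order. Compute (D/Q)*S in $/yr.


Number of orders = D/Q = 27.1177
Cost = 27.1177 * 164.7647 = 4468.0362

4468.0362 $/yr


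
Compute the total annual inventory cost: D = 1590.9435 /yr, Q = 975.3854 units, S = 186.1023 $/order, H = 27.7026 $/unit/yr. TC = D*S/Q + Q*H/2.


Ordering cost = D*S/Q = 303.5500
Holding cost = Q*H/2 = 13510.3558
TC = 303.5500 + 13510.3558 = 13813.9058

13813.9058 $/yr


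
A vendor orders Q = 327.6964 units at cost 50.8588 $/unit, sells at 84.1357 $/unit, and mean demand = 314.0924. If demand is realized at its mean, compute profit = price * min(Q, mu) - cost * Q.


Sales at mu = min(327.6964, 314.0924) = 314.0924
Revenue = 84.1357 * 314.0924 = 26426.3839
Total cost = 50.8588 * 327.6964 = 16666.2457
Profit = 26426.3839 - 16666.2457 = 9760.1383

9760.1383 $


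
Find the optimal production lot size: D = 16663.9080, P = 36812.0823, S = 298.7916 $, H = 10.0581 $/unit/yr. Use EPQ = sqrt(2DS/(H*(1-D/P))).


1 - D/P = 1 - 0.4527 = 0.5473
H*(1-D/P) = 5.5050
2DS = 9958071.4671
EPQ = sqrt(1808897.5672) = 1344.9526

1344.9526 units


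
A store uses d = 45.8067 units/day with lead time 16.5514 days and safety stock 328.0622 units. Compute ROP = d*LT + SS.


d*LT = 45.8067 * 16.5514 = 758.1650
ROP = 758.1650 + 328.0622 = 1086.2272

1086.2272 units


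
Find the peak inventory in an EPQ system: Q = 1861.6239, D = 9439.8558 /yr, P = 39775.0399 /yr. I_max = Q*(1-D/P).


D/P = 0.2373
1 - D/P = 0.7627
I_max = 1861.6239 * 0.7627 = 1419.8026

1419.8026 units


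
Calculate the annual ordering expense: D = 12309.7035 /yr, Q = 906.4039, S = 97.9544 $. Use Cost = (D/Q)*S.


Number of orders = D/Q = 13.5808
Cost = 13.5808 * 97.9544 = 1330.3006

1330.3006 $/yr


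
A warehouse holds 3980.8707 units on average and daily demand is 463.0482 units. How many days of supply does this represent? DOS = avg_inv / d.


DOS = 3980.8707 / 463.0482 = 8.5971

8.5971 days


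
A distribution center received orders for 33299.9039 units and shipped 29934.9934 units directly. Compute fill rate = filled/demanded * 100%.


FR = 29934.9934 / 33299.9039 * 100 = 89.8951

89.8951%


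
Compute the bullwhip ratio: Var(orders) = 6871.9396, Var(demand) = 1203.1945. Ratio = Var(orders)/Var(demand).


BW = 6871.9396 / 1203.1945 = 5.7114

5.7114


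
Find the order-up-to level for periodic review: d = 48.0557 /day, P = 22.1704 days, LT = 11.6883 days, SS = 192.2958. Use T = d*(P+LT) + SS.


P + LT = 33.8587
d*(P+LT) = 48.0557 * 33.8587 = 1627.1035
T = 1627.1035 + 192.2958 = 1819.3993

1819.3993 units


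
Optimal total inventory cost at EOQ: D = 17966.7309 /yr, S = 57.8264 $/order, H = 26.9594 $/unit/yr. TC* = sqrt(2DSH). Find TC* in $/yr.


2*D*S*H = 56019011.0056
TC* = sqrt(56019011.0056) = 7484.5849

7484.5849 $/yr


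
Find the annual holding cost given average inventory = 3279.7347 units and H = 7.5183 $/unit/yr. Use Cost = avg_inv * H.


Cost = 3279.7347 * 7.5183 = 24658.0294

24658.0294 $/yr


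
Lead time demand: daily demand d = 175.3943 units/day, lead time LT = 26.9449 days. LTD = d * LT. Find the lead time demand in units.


LTD = 175.3943 * 26.9449 = 4725.9819

4725.9819 units


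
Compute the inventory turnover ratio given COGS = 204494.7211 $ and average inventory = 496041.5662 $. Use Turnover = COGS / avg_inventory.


Turnover = 204494.7211 / 496041.5662 = 0.4123

0.4123


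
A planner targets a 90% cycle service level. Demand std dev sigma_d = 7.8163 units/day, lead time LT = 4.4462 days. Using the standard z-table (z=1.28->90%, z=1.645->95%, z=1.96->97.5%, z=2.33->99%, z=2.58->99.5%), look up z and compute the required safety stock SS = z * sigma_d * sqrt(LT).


From the table, SL = 90% corresponds to z = 1.28
sqrt(LT) = sqrt(4.4462) = 2.1086
SS = 1.28 * 7.8163 * 2.1086 = 21.0963

21.0963 units


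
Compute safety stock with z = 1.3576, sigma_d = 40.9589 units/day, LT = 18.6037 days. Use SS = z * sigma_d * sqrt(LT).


sqrt(LT) = sqrt(18.6037) = 4.3132
SS = 1.3576 * 40.9589 * 4.3132 = 239.8390

239.8390 units


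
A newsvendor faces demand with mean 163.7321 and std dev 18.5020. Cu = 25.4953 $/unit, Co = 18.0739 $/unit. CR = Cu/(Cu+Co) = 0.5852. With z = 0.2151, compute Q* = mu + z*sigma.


CR = Cu/(Cu+Co) = 25.4953/(25.4953+18.0739) = 0.5852
z = 0.2151
Q* = 163.7321 + 0.2151 * 18.5020 = 167.7119

167.7119 units


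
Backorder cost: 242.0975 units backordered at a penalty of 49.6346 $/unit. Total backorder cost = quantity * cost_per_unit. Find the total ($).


Total = 242.0975 * 49.6346 = 12016.4126

12016.4126 $


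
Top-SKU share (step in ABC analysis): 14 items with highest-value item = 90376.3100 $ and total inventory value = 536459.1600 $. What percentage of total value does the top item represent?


Top item = 90376.3100
Total = 536459.1600
Percentage = 90376.3100 / 536459.1600 * 100 = 16.8468

16.8468%


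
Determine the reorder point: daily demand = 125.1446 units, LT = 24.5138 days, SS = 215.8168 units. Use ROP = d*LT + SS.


d*LT = 125.1446 * 24.5138 = 3067.7697
ROP = 3067.7697 + 215.8168 = 3283.5865

3283.5865 units


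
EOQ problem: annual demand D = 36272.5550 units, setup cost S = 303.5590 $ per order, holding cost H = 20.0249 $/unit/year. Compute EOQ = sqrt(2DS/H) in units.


2*D*S = 2 * 36272.5550 * 303.5590 = 22021721.0465
2*D*S/H = 1099716.9048
EOQ = sqrt(1099716.9048) = 1048.6739

1048.6739 units


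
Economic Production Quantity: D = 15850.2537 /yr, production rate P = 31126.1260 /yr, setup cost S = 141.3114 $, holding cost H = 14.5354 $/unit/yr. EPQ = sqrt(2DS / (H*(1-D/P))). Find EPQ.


1 - D/P = 1 - 0.5092 = 0.4908
H*(1-D/P) = 7.1336
2DS = 4479643.0814
EPQ = sqrt(627965.0553) = 792.4425

792.4425 units


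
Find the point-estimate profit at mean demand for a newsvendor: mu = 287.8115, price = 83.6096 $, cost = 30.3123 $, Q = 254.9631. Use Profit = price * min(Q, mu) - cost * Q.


Sales at mu = min(254.9631, 287.8115) = 254.9631
Revenue = 83.6096 * 254.9631 = 21317.3628
Total cost = 30.3123 * 254.9631 = 7728.5180
Profit = 21317.3628 - 7728.5180 = 13588.8448

13588.8448 $


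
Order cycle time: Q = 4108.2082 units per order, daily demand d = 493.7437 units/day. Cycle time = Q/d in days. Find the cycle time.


Cycle = 4108.2082 / 493.7437 = 8.3205

8.3205 days


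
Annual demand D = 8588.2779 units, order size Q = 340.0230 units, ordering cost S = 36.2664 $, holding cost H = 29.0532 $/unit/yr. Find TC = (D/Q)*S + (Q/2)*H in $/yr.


Ordering cost = D*S/Q = 916.0143
Holding cost = Q*H/2 = 4939.3781
TC = 916.0143 + 4939.3781 = 5855.3924

5855.3924 $/yr


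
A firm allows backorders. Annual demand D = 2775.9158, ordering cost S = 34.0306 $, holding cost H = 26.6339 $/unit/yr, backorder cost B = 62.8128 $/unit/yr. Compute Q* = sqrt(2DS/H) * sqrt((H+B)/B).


sqrt(2DS/H) = 84.2239
sqrt((H+B)/B) = 1.1933
Q* = 84.2239 * 1.1933 = 100.5064

100.5064 units


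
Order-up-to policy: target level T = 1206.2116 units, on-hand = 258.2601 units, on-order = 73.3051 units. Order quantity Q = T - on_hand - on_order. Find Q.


Inventory position = OH + OO = 258.2601 + 73.3051 = 331.5652
Q = 1206.2116 - 331.5652 = 874.6464

874.6464 units


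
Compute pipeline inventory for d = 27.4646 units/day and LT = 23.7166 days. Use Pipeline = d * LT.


Pipeline = 27.4646 * 23.7166 = 651.3669

651.3669 units


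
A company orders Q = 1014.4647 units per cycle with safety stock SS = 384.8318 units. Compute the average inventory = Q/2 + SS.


Q/2 = 507.2323
Avg = 507.2323 + 384.8318 = 892.0641

892.0641 units


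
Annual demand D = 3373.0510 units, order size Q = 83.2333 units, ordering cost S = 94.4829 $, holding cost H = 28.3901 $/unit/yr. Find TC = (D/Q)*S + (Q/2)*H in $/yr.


Ordering cost = D*S/Q = 3828.9439
Holding cost = Q*H/2 = 1181.5009
TC = 3828.9439 + 1181.5009 = 5010.4448

5010.4448 $/yr


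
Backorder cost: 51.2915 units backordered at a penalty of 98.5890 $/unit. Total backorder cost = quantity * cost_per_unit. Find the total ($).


Total = 51.2915 * 98.5890 = 5056.7777

5056.7777 $


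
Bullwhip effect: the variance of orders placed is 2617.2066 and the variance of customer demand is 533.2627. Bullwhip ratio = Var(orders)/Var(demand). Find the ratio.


BW = 2617.2066 / 533.2627 = 4.9079

4.9079


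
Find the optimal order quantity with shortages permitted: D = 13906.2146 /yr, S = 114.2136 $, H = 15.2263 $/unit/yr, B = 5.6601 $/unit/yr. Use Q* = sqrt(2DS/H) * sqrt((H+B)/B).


sqrt(2DS/H) = 456.7528
sqrt((H+B)/B) = 1.9210
Q* = 456.7528 * 1.9210 = 877.4067

877.4067 units


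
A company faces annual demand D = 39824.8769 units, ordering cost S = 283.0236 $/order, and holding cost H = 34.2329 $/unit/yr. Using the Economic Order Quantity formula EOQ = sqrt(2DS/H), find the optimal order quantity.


2*D*S = 2 * 39824.8769 * 283.0236 = 22542760.0596
2*D*S/H = 658511.5506
EOQ = sqrt(658511.5506) = 811.4872

811.4872 units


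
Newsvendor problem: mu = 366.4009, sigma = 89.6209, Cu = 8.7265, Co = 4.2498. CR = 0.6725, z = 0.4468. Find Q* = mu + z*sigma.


CR = Cu/(Cu+Co) = 8.7265/(8.7265+4.2498) = 0.6725
z = 0.4468
Q* = 366.4009 + 0.4468 * 89.6209 = 406.4435

406.4435 units


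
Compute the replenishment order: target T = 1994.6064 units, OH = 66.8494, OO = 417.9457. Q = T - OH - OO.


Inventory position = OH + OO = 66.8494 + 417.9457 = 484.7951
Q = 1994.6064 - 484.7951 = 1509.8113

1509.8113 units


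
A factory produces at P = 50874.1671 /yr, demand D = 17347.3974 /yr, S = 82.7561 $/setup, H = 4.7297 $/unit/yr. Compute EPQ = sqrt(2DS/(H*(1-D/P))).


1 - D/P = 1 - 0.3410 = 0.6590
H*(1-D/P) = 3.1169
2DS = 2871205.9079
EPQ = sqrt(921162.7022) = 959.7722

959.7722 units


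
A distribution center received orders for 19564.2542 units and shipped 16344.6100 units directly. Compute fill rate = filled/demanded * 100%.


FR = 16344.6100 / 19564.2542 * 100 = 83.5432

83.5432%


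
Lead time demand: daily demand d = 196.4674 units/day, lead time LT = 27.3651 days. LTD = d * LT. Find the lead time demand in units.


LTD = 196.4674 * 27.3651 = 5376.3500

5376.3500 units


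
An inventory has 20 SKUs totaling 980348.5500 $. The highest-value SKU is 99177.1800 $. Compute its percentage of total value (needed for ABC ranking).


Top item = 99177.1800
Total = 980348.5500
Percentage = 99177.1800 / 980348.5500 * 100 = 10.1165

10.1165%


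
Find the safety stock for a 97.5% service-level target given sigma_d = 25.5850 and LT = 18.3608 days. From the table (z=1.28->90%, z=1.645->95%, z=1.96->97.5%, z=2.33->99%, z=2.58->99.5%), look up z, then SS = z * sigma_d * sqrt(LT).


From the table, SL = 97.5% corresponds to z = 1.96
sqrt(LT) = sqrt(18.3608) = 4.2850
SS = 1.96 * 25.5850 * 4.2850 = 214.8757

214.8757 units


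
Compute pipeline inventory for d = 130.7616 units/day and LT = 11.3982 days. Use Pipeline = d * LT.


Pipeline = 130.7616 * 11.3982 = 1490.4469

1490.4469 units


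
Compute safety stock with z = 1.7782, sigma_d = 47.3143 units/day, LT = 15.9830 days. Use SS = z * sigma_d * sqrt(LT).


sqrt(LT) = sqrt(15.9830) = 3.9979
SS = 1.7782 * 47.3143 * 3.9979 = 336.3583

336.3583 units


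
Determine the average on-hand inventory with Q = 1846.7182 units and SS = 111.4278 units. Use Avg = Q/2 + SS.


Q/2 = 923.3591
Avg = 923.3591 + 111.4278 = 1034.7869

1034.7869 units


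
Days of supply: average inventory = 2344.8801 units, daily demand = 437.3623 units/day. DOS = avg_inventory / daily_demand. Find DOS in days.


DOS = 2344.8801 / 437.3623 = 5.3614

5.3614 days


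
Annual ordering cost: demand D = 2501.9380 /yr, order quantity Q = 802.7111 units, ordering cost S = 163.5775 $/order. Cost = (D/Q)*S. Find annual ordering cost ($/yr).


Number of orders = D/Q = 3.1169
Cost = 3.1169 * 163.5775 = 509.8481

509.8481 $/yr


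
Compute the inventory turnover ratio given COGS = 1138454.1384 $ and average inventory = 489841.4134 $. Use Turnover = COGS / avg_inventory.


Turnover = 1138454.1384 / 489841.4134 = 2.3241

2.3241


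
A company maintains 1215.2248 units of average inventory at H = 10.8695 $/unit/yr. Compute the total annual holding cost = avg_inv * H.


Cost = 1215.2248 * 10.8695 = 13208.8860

13208.8860 $/yr


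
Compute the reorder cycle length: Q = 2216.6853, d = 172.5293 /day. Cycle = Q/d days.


Cycle = 2216.6853 / 172.5293 = 12.8482

12.8482 days


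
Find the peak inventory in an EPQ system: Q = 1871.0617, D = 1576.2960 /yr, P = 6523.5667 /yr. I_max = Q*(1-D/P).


D/P = 0.2416
1 - D/P = 0.7584
I_max = 1871.0617 * 0.7584 = 1418.9552

1418.9552 units


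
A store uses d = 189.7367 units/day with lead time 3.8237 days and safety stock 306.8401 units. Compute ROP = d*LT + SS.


d*LT = 189.7367 * 3.8237 = 725.4962
ROP = 725.4962 + 306.8401 = 1032.3363

1032.3363 units


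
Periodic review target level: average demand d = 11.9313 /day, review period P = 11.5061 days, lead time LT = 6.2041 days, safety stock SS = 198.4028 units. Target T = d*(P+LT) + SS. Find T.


P + LT = 17.7102
d*(P+LT) = 11.9313 * 17.7102 = 211.3057
T = 211.3057 + 198.4028 = 409.7085

409.7085 units


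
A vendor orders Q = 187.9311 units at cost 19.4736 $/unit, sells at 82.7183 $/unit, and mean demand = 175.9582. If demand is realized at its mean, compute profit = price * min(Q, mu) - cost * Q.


Sales at mu = min(187.9311, 175.9582) = 175.9582
Revenue = 82.7183 * 175.9582 = 14554.9632
Total cost = 19.4736 * 187.9311 = 3659.6951
Profit = 14554.9632 - 3659.6951 = 10895.2681

10895.2681 $


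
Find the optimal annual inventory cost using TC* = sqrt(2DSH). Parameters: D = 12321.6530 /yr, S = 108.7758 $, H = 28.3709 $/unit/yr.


2*D*S*H = 76050901.9002
TC* = sqrt(76050901.9002) = 8720.7168

8720.7168 $/yr


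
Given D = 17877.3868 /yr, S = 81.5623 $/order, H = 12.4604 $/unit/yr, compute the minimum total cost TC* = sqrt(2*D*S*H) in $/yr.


2*D*S*H = 36337536.4687
TC* = sqrt(36337536.4687) = 6028.0624

6028.0624 $/yr


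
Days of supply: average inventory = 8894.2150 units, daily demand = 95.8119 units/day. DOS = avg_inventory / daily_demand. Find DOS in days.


DOS = 8894.2150 / 95.8119 = 92.8300

92.8300 days


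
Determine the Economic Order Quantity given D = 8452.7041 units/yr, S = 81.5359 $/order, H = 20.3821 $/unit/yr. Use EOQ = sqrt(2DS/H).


2*D*S = 2 * 8452.7041 * 81.5359 = 1378397.6725
2*D*S/H = 67627.8535
EOQ = sqrt(67627.8535) = 260.0536

260.0536 units


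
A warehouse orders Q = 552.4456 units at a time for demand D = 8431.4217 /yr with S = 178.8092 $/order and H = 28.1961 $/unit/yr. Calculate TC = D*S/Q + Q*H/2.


Ordering cost = D*S/Q = 2728.9850
Holding cost = Q*H/2 = 7788.4057
TC = 2728.9850 + 7788.4057 = 10517.3907

10517.3907 $/yr


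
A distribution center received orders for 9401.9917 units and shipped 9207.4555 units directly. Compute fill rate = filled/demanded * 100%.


FR = 9207.4555 / 9401.9917 * 100 = 97.9309

97.9309%


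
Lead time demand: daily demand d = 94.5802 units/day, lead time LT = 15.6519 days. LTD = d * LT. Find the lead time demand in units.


LTD = 94.5802 * 15.6519 = 1480.3598

1480.3598 units


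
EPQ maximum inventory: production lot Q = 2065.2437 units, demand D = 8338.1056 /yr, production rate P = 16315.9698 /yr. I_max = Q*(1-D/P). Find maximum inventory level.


D/P = 0.5110
1 - D/P = 0.4890
I_max = 2065.2437 * 0.4890 = 1009.8225

1009.8225 units


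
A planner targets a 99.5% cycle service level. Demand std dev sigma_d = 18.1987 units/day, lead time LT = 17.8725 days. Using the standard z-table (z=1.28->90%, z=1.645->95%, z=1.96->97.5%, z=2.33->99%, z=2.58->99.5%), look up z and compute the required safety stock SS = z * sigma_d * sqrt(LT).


From the table, SL = 99.5% corresponds to z = 2.58
sqrt(LT) = sqrt(17.8725) = 4.2276
SS = 2.58 * 18.1987 * 4.2276 = 198.4964

198.4964 units


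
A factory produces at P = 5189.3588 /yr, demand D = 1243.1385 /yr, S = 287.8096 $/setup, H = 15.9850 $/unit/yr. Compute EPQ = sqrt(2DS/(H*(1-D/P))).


1 - D/P = 1 - 0.2396 = 0.7604
H*(1-D/P) = 12.1557
2DS = 715574.3889
EPQ = sqrt(58867.3547) = 242.6260

242.6260 units
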